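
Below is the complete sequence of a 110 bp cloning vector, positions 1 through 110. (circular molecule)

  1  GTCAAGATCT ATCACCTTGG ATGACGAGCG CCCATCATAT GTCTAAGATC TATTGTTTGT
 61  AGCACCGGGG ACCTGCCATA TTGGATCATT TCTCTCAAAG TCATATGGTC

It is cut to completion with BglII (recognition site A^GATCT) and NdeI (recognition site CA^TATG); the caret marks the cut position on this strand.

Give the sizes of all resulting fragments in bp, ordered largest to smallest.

BglII sites (AGATCT) start at positions 5, 46.
BglII cuts after the first base of each site, so after positions 5, 46.
NdeI sites (CATATG) start at positions 36, 102.
NdeI cuts after base 2 of each site, so after positions 37, 103.
Combined cut positions: 5, 37, 46, 103.
Circular molecule, 4 cuts → 4 fragments:
  6–37 → 32 bp
  38–46 → 9 bp
  47–103 → 57 bp
  104–110 then 1–5 → 7 + 5 = 12 bp
Sorted largest to smallest: 57, 32, 12, 9 bp.

57, 32, 12, 9 bp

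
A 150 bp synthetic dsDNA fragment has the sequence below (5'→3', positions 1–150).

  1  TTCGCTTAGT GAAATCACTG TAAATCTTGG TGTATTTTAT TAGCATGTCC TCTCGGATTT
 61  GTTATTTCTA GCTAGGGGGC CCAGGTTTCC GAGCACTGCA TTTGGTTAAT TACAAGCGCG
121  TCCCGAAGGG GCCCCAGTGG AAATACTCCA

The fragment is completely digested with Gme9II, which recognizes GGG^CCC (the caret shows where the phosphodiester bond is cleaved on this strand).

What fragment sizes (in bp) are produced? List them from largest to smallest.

79, 52, 19 bp

Gme9II sites (GGGCCC) start at positions 77, 129.
Gme9II cuts after base 3 of each site, so after positions 79, 131.
Linear molecule, 2 cuts → 3 fragments:
  1–79 → 79 bp
  80–131 → 52 bp
  132–150 → 19 bp
Sorted largest to smallest: 79, 52, 19 bp.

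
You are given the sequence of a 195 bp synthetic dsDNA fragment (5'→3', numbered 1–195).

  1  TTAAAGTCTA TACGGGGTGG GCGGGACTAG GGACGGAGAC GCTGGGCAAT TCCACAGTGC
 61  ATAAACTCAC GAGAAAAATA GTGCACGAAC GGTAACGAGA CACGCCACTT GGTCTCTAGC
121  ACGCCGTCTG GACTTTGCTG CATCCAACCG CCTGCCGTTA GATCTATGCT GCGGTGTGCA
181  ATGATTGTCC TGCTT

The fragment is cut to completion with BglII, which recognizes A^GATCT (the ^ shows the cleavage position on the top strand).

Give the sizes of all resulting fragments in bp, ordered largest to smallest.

160, 35 bp

The BglII site (AGATCT) starts at position 160.
BglII cuts after the first base of each site, so after position 160.
Linear molecule, 1 cut → 2 fragments:
  1–160 → 160 bp
  161–195 → 35 bp
Sorted largest to smallest: 160, 35 bp.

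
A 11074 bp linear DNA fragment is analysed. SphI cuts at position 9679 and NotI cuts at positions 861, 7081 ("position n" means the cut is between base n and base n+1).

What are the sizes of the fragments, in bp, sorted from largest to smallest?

Combined cut positions (sorted): 861, 7081, 9679.
Linear molecule, 3 cuts → 4 fragments:
  861 − 0 = 861 bp
  7081 − 861 = 6220 bp
  9679 − 7081 = 2598 bp
  11074 − 9679 = 1395 bp
Sorted largest to smallest: 6220, 2598, 1395, 861 bp.

6220, 2598, 1395, 861 bp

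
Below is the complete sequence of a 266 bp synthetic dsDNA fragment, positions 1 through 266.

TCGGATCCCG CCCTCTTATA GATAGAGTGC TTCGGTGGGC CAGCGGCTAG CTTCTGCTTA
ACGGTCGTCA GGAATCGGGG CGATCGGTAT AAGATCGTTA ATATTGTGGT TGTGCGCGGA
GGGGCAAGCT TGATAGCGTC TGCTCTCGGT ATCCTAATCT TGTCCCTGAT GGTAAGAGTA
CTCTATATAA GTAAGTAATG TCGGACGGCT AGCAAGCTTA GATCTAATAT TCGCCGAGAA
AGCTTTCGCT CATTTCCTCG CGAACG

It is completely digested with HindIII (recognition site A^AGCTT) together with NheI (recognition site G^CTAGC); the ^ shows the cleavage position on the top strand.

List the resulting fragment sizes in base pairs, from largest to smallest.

HindIII sites (AAGCTT) start at positions 126, 214, 240.
HindIII cuts after the first base of each site, so after positions 126, 214, 240.
NheI sites (GCTAGC) start at positions 46, 208.
NheI cuts after the first base of each site, so after positions 46, 208.
Combined cut positions: 46, 126, 208, 214, 240.
Linear molecule, 5 cuts → 6 fragments:
  1–46 → 46 bp
  47–126 → 80 bp
  127–208 → 82 bp
  209–214 → 6 bp
  215–240 → 26 bp
  241–266 → 26 bp
Sorted largest to smallest: 82, 80, 46, 26, 26, 6 bp.

82, 80, 46, 26, 26, 6 bp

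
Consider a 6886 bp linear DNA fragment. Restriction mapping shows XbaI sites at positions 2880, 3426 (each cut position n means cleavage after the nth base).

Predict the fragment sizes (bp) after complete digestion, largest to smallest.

3460, 2880, 546 bp

Linear molecule, 2 cuts → 3 fragments:
  2880 − 0 = 2880 bp
  3426 − 2880 = 546 bp
  6886 − 3426 = 3460 bp
Sorted largest to smallest: 3460, 2880, 546 bp.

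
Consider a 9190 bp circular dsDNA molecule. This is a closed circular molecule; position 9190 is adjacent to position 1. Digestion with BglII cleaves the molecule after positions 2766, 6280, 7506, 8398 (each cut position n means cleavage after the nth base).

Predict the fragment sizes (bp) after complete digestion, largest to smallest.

3558, 3514, 1226, 892 bp

Circular molecule, 4 cuts → 4 fragments:
  6280 − 2766 = 3514 bp
  7506 − 6280 = 1226 bp
  8398 − 7506 = 892 bp
  wrap: 9190 − 8398 + 2766 = 3558 bp
Sorted largest to smallest: 3558, 3514, 1226, 892 bp.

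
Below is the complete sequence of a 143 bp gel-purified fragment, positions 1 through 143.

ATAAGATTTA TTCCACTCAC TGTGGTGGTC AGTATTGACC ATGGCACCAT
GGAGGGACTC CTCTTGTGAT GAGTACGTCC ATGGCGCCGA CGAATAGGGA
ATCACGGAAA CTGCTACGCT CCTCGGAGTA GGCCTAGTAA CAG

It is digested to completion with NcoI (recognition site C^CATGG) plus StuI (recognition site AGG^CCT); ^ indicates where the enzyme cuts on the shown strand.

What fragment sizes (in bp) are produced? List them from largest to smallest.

53, 39, 32, 11, 8 bp

NcoI sites (CCATGG) start at positions 39, 47, 79.
NcoI cuts after the first base of each site, so after positions 39, 47, 79.
The StuI site (AGGCCT) starts at position 130.
StuI cuts after base 3 of each site, so after position 132.
Combined cut positions: 39, 47, 79, 132.
Linear molecule, 4 cuts → 5 fragments:
  1–39 → 39 bp
  40–47 → 8 bp
  48–79 → 32 bp
  80–132 → 53 bp
  133–143 → 11 bp
Sorted largest to smallest: 53, 39, 32, 11, 8 bp.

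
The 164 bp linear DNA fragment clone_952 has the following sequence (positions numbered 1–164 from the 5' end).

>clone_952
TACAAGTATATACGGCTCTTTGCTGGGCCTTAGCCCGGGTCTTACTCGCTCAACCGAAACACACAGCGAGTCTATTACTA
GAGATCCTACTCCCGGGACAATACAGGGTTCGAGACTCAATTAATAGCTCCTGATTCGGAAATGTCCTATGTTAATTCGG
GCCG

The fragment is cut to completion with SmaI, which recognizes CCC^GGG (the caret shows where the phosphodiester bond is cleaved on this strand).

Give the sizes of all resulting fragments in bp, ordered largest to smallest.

70, 58, 36 bp

SmaI sites (CCCGGG) start at positions 34, 92.
SmaI cuts after base 3 of each site, so after positions 36, 94.
Linear molecule, 2 cuts → 3 fragments:
  1–36 → 36 bp
  37–94 → 58 bp
  95–164 → 70 bp
Sorted largest to smallest: 70, 58, 36 bp.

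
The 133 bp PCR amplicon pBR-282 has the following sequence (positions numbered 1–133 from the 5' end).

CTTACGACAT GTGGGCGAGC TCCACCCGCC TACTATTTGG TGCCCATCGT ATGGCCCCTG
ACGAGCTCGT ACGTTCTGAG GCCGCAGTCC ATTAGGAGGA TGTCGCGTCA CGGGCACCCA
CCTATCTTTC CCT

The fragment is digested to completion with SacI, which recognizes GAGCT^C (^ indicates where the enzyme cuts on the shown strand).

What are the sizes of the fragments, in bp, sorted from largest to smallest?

66, 46, 21 bp

SacI sites (GAGCTC) start at positions 17, 63.
SacI cuts after base 5 of each site (before the last base), so after positions 21, 67.
Linear molecule, 2 cuts → 3 fragments:
  1–21 → 21 bp
  22–67 → 46 bp
  68–133 → 66 bp
Sorted largest to smallest: 66, 46, 21 bp.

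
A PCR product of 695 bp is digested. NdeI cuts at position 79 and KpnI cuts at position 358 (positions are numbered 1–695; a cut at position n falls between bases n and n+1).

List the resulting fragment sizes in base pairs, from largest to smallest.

337, 279, 79 bp

Combined cut positions (sorted): 79, 358.
Linear molecule, 2 cuts → 3 fragments:
  79 − 0 = 79 bp
  358 − 79 = 279 bp
  695 − 358 = 337 bp
Sorted largest to smallest: 337, 279, 79 bp.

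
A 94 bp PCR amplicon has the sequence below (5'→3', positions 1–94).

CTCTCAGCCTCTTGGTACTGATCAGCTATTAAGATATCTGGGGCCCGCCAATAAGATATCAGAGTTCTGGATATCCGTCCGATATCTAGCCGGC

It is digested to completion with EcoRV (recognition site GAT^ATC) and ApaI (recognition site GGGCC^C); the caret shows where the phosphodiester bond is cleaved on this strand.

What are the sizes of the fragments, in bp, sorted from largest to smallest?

EcoRV sites (GATATC) start at positions 33, 55, 70, 81.
EcoRV cuts after base 3 of each site, so after positions 35, 57, 72, 83.
The ApaI site (GGGCCC) starts at position 41.
ApaI cuts after base 5 of each site (before the last base), so after position 45.
Combined cut positions: 35, 45, 57, 72, 83.
Linear molecule, 5 cuts → 6 fragments:
  1–35 → 35 bp
  36–45 → 10 bp
  46–57 → 12 bp
  58–72 → 15 bp
  73–83 → 11 bp
  84–94 → 11 bp
Sorted largest to smallest: 35, 15, 12, 11, 11, 10 bp.

35, 15, 12, 11, 11, 10 bp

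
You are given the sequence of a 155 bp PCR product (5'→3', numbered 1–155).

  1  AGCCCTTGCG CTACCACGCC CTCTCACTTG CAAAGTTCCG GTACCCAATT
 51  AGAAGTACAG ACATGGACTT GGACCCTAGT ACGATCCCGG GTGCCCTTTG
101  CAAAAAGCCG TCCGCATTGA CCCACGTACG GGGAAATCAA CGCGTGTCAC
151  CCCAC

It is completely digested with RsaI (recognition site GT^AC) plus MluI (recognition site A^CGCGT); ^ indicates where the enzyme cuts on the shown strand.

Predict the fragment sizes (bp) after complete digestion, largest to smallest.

RsaI sites (GTAC) start at positions 41, 55, 79, 126.
RsaI cuts after base 2 of each site, so after positions 42, 56, 80, 127.
The MluI site (ACGCGT) starts at position 140.
MluI cuts after the first base of each site, so after position 140.
Combined cut positions: 42, 56, 80, 127, 140.
Linear molecule, 5 cuts → 6 fragments:
  1–42 → 42 bp
  43–56 → 14 bp
  57–80 → 24 bp
  81–127 → 47 bp
  128–140 → 13 bp
  141–155 → 15 bp
Sorted largest to smallest: 47, 42, 24, 15, 14, 13 bp.

47, 42, 24, 15, 14, 13 bp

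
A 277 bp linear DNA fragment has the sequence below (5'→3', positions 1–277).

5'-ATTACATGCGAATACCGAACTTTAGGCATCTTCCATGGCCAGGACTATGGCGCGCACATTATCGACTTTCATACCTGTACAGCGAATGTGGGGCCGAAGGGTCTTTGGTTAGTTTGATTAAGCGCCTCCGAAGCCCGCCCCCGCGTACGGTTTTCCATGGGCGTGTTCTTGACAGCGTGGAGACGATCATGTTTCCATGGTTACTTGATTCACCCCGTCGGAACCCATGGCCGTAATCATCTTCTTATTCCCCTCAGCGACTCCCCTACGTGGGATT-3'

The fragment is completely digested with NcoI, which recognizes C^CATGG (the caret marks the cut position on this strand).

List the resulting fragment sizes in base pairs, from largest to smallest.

NcoI sites (CCATGG) start at positions 33, 155, 195, 225.
NcoI cuts after the first base of each site, so after positions 33, 155, 195, 225.
Linear molecule, 4 cuts → 5 fragments:
  1–33 → 33 bp
  34–155 → 122 bp
  156–195 → 40 bp
  196–225 → 30 bp
  226–277 → 52 bp
Sorted largest to smallest: 122, 52, 40, 33, 30 bp.

122, 52, 40, 33, 30 bp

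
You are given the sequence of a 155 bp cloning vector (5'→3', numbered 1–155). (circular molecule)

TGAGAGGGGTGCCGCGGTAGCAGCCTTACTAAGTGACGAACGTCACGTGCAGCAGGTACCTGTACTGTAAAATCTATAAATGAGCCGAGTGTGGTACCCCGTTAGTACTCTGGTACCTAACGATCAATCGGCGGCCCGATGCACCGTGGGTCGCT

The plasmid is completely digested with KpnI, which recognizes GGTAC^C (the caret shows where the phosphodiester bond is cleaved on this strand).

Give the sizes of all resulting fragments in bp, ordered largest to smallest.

KpnI sites (GGTACC) start at positions 55, 93, 112.
KpnI cuts after base 5 of each site (before the last base), so after positions 59, 97, 116.
Circular molecule, 3 cuts → 3 fragments:
  60–97 → 38 bp
  98–116 → 19 bp
  117–155 then 1–59 → 39 + 59 = 98 bp
Sorted largest to smallest: 98, 38, 19 bp.

98, 38, 19 bp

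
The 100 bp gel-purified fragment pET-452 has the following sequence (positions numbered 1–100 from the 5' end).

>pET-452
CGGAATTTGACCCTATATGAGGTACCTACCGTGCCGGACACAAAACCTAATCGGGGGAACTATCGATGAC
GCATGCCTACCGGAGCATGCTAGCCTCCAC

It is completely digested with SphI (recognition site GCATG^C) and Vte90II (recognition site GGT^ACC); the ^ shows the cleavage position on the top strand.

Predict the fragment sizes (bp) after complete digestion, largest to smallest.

52, 23, 14, 11 bp

SphI sites (GCATGC) start at positions 71, 85.
SphI cuts after base 5 of each site (before the last base), so after positions 75, 89.
The Vte90II site (GGTACC) starts at position 21.
Vte90II cuts after base 3 of each site, so after position 23.
Combined cut positions: 23, 75, 89.
Linear molecule, 3 cuts → 4 fragments:
  1–23 → 23 bp
  24–75 → 52 bp
  76–89 → 14 bp
  90–100 → 11 bp
Sorted largest to smallest: 52, 23, 14, 11 bp.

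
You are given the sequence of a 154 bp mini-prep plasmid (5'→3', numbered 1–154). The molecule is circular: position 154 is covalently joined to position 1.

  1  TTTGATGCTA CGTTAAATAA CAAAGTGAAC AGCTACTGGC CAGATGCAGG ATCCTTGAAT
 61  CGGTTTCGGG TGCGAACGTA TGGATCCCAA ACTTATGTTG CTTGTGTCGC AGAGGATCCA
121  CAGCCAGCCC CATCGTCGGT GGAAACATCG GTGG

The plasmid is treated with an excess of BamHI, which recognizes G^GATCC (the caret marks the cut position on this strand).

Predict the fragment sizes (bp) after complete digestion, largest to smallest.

BamHI sites (GGATCC) start at positions 49, 82, 114.
BamHI cuts after the first base of each site, so after positions 49, 82, 114.
Circular molecule, 3 cuts → 3 fragments:
  50–82 → 33 bp
  83–114 → 32 bp
  115–154 then 1–49 → 40 + 49 = 89 bp
Sorted largest to smallest: 89, 33, 32 bp.

89, 33, 32 bp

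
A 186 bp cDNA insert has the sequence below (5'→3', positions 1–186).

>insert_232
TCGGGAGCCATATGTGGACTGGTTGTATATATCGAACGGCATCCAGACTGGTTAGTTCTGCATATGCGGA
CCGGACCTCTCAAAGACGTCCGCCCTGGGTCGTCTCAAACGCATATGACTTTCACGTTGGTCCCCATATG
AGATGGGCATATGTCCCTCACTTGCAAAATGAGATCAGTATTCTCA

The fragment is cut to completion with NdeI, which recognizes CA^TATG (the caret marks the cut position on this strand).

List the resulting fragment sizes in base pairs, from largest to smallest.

NdeI sites (CATATG) start at positions 9, 61, 112, 135, 148.
NdeI cuts after base 2 of each site, so after positions 10, 62, 113, 136, 149.
Linear molecule, 5 cuts → 6 fragments:
  1–10 → 10 bp
  11–62 → 52 bp
  63–113 → 51 bp
  114–136 → 23 bp
  137–149 → 13 bp
  150–186 → 37 bp
Sorted largest to smallest: 52, 51, 37, 23, 13, 10 bp.

52, 51, 37, 23, 13, 10 bp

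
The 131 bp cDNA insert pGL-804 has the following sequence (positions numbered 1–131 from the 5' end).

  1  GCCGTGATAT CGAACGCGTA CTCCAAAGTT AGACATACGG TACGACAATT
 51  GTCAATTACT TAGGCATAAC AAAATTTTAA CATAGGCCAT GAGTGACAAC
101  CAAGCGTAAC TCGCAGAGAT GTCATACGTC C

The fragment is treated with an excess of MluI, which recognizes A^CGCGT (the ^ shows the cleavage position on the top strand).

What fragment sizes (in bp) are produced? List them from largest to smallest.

117, 14 bp

The MluI site (ACGCGT) starts at position 14.
MluI cuts after the first base of each site, so after position 14.
Linear molecule, 1 cut → 2 fragments:
  1–14 → 14 bp
  15–131 → 117 bp
Sorted largest to smallest: 117, 14 bp.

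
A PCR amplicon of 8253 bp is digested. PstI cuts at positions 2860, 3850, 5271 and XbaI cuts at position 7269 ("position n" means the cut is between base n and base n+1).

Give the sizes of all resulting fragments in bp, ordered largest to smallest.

Combined cut positions (sorted): 2860, 3850, 5271, 7269.
Linear molecule, 4 cuts → 5 fragments:
  2860 − 0 = 2860 bp
  3850 − 2860 = 990 bp
  5271 − 3850 = 1421 bp
  7269 − 5271 = 1998 bp
  8253 − 7269 = 984 bp
Sorted largest to smallest: 2860, 1998, 1421, 990, 984 bp.

2860, 1998, 1421, 990, 984 bp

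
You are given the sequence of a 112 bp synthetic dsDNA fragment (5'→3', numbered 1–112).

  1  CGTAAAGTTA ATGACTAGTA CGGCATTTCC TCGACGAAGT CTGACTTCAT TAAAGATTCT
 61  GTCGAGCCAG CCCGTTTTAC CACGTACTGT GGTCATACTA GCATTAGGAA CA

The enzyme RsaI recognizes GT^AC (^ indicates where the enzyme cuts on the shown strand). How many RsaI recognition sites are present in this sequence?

2

GTAC occurs starting at positions 18, 84.
RsaI cuts at 2 sites.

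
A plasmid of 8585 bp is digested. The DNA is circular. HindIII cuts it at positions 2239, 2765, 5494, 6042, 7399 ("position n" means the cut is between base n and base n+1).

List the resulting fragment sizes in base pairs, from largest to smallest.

3425, 2729, 1357, 548, 526 bp

Circular molecule, 5 cuts → 5 fragments:
  2765 − 2239 = 526 bp
  5494 − 2765 = 2729 bp
  6042 − 5494 = 548 bp
  7399 − 6042 = 1357 bp
  wrap: 8585 − 7399 + 2239 = 3425 bp
Sorted largest to smallest: 3425, 2729, 1357, 548, 526 bp.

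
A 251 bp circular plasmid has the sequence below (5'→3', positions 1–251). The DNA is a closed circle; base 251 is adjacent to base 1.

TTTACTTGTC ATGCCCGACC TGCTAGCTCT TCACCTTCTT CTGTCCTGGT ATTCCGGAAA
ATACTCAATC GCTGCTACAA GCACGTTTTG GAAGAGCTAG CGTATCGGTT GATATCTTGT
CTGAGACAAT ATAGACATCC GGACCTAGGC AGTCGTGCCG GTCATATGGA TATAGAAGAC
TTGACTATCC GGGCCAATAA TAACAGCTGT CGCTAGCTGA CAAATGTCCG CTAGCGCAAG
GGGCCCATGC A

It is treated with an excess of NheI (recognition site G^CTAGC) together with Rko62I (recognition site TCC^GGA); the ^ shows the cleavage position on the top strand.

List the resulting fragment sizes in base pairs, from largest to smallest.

72, 44, 43, 41, 33, 18 bp

NheI sites (GCTAGC) start at positions 22, 96, 212, 230.
NheI cuts after the first base of each site, so after positions 22, 96, 212, 230.
Rko62I sites (TCCGGA) start at positions 53, 138.
Rko62I cuts after base 3 of each site, so after positions 55, 140.
Combined cut positions: 22, 55, 96, 140, 212, 230.
Circular molecule, 6 cuts → 6 fragments:
  23–55 → 33 bp
  56–96 → 41 bp
  97–140 → 44 bp
  141–212 → 72 bp
  213–230 → 18 bp
  231–251 then 1–22 → 21 + 22 = 43 bp
Sorted largest to smallest: 72, 44, 43, 41, 33, 18 bp.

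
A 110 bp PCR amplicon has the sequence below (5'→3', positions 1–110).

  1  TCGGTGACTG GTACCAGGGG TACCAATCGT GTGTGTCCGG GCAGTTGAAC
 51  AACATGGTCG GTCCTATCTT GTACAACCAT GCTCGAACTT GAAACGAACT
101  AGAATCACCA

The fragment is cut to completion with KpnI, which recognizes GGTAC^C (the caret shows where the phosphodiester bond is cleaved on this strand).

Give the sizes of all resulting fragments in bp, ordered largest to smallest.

KpnI sites (GGTACC) start at positions 10, 19.
KpnI cuts after base 5 of each site (before the last base), so after positions 14, 23.
Linear molecule, 2 cuts → 3 fragments:
  1–14 → 14 bp
  15–23 → 9 bp
  24–110 → 87 bp
Sorted largest to smallest: 87, 14, 9 bp.

87, 14, 9 bp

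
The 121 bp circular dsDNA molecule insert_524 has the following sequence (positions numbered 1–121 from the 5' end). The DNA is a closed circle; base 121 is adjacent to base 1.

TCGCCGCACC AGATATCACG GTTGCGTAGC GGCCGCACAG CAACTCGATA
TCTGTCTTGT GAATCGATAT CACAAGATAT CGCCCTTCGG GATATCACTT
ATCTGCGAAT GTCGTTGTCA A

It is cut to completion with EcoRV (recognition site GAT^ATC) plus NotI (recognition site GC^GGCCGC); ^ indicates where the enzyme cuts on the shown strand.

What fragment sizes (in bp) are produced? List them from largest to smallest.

42, 19, 19, 16, 15, 10 bp

EcoRV sites (GATATC) start at positions 12, 47, 66, 76, 91.
EcoRV cuts after base 3 of each site, so after positions 14, 49, 68, 78, 93.
The NotI site (GCGGCCGC) starts at position 29.
NotI cuts after base 2 of each site, so after position 30.
Combined cut positions: 14, 30, 49, 68, 78, 93.
Circular molecule, 6 cuts → 6 fragments:
  15–30 → 16 bp
  31–49 → 19 bp
  50–68 → 19 bp
  69–78 → 10 bp
  79–93 → 15 bp
  94–121 then 1–14 → 28 + 14 = 42 bp
Sorted largest to smallest: 42, 19, 19, 16, 15, 10 bp.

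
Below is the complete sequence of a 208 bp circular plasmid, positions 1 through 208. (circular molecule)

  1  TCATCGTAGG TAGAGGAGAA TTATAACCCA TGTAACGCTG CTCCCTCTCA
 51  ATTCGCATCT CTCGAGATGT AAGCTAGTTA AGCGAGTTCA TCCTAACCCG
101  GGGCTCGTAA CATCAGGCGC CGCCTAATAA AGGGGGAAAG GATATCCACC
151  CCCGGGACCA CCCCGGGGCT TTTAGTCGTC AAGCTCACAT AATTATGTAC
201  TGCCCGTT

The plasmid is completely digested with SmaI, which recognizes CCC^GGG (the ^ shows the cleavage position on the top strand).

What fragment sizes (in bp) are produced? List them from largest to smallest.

143, 54, 11 bp

SmaI sites (CCCGGG) start at positions 97, 151, 162.
SmaI cuts after base 3 of each site, so after positions 99, 153, 164.
Circular molecule, 3 cuts → 3 fragments:
  100–153 → 54 bp
  154–164 → 11 bp
  165–208 then 1–99 → 44 + 99 = 143 bp
Sorted largest to smallest: 143, 54, 11 bp.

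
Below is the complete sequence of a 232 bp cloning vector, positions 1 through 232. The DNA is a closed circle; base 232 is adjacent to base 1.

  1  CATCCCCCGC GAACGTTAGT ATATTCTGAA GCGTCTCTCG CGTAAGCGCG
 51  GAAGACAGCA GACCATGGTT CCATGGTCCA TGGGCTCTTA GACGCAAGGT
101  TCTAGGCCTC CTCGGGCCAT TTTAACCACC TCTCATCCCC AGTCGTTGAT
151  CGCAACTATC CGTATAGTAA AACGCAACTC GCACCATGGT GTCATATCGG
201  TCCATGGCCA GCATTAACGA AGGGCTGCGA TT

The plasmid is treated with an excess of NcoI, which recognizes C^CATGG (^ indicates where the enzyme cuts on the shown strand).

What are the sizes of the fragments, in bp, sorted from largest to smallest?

NcoI sites (CCATGG) start at positions 63, 71, 78, 184, 202.
NcoI cuts after the first base of each site, so after positions 63, 71, 78, 184, 202.
Circular molecule, 5 cuts → 5 fragments:
  64–71 → 8 bp
  72–78 → 7 bp
  79–184 → 106 bp
  185–202 → 18 bp
  203–232 then 1–63 → 30 + 63 = 93 bp
Sorted largest to smallest: 106, 93, 18, 8, 7 bp.

106, 93, 18, 8, 7 bp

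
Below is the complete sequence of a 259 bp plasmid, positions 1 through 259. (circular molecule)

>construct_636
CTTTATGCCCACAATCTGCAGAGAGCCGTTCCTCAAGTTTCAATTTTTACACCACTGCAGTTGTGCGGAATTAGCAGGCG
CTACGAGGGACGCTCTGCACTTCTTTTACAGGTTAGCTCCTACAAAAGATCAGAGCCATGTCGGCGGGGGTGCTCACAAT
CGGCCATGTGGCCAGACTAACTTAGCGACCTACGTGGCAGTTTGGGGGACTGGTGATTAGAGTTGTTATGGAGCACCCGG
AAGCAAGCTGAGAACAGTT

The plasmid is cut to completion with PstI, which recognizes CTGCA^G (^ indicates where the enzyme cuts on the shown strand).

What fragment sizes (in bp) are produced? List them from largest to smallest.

PstI sites (CTGCAG) start at positions 16, 55.
PstI cuts after base 5 of each site (before the last base), so after positions 20, 59.
Circular molecule, 2 cuts → 2 fragments:
  21–59 → 39 bp
  60–259 then 1–20 → 200 + 20 = 220 bp
Sorted largest to smallest: 220, 39 bp.

220, 39 bp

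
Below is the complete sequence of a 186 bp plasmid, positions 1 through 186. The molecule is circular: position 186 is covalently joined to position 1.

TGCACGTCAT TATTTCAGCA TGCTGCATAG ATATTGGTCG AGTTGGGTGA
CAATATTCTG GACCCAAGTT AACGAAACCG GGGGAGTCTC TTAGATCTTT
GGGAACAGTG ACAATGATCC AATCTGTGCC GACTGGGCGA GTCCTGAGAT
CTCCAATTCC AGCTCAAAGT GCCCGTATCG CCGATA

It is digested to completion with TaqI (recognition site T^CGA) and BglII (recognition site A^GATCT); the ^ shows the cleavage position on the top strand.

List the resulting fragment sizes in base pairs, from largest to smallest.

77, 55, 54 bp

The TaqI site (TCGA) starts at position 38.
TaqI cuts after the first base of each site, so after position 38.
BglII sites (AGATCT) start at positions 93, 147.
BglII cuts after the first base of each site, so after positions 93, 147.
Combined cut positions: 38, 93, 147.
Circular molecule, 3 cuts → 3 fragments:
  39–93 → 55 bp
  94–147 → 54 bp
  148–186 then 1–38 → 39 + 38 = 77 bp
Sorted largest to smallest: 77, 55, 54 bp.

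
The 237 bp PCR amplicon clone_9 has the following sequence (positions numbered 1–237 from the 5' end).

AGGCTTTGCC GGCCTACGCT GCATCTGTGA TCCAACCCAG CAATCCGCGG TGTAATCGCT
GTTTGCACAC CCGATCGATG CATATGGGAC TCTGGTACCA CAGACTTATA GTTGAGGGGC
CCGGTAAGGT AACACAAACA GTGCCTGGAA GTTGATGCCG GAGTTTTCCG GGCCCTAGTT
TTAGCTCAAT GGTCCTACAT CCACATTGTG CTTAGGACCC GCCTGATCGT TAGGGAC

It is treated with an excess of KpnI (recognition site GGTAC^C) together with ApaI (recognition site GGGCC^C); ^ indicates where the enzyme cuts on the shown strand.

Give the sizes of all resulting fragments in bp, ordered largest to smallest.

98, 63, 53, 23 bp

The KpnI site (GGTACC) starts at position 94.
KpnI cuts after base 5 of each site (before the last base), so after position 98.
ApaI sites (GGGCCC) start at positions 117, 170.
ApaI cuts after base 5 of each site (before the last base), so after positions 121, 174.
Combined cut positions: 98, 121, 174.
Linear molecule, 3 cuts → 4 fragments:
  1–98 → 98 bp
  99–121 → 23 bp
  122–174 → 53 bp
  175–237 → 63 bp
Sorted largest to smallest: 98, 63, 53, 23 bp.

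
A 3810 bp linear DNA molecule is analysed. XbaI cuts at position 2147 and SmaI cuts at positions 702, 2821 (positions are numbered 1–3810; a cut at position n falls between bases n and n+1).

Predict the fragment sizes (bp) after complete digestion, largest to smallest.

1445, 989, 702, 674 bp

Combined cut positions (sorted): 702, 2147, 2821.
Linear molecule, 3 cuts → 4 fragments:
  702 − 0 = 702 bp
  2147 − 702 = 1445 bp
  2821 − 2147 = 674 bp
  3810 − 2821 = 989 bp
Sorted largest to smallest: 1445, 989, 702, 674 bp.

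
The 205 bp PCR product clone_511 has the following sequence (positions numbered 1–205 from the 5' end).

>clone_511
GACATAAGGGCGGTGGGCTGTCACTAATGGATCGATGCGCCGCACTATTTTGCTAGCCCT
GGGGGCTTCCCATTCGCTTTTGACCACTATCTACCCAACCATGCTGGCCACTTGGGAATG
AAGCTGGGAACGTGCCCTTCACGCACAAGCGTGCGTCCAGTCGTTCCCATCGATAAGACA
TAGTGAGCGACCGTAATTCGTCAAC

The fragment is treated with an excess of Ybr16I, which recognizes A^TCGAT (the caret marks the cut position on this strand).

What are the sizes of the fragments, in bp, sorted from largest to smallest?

138, 36, 31 bp

Ybr16I sites (ATCGAT) start at positions 31, 169.
Ybr16I cuts after the first base of each site, so after positions 31, 169.
Linear molecule, 2 cuts → 3 fragments:
  1–31 → 31 bp
  32–169 → 138 bp
  170–205 → 36 bp
Sorted largest to smallest: 138, 36, 31 bp.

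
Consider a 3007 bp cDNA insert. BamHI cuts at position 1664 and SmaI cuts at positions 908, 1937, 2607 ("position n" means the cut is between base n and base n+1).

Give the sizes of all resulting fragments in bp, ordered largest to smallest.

Combined cut positions (sorted): 908, 1664, 1937, 2607.
Linear molecule, 4 cuts → 5 fragments:
  908 − 0 = 908 bp
  1664 − 908 = 756 bp
  1937 − 1664 = 273 bp
  2607 − 1937 = 670 bp
  3007 − 2607 = 400 bp
Sorted largest to smallest: 908, 756, 670, 400, 273 bp.

908, 756, 670, 400, 273 bp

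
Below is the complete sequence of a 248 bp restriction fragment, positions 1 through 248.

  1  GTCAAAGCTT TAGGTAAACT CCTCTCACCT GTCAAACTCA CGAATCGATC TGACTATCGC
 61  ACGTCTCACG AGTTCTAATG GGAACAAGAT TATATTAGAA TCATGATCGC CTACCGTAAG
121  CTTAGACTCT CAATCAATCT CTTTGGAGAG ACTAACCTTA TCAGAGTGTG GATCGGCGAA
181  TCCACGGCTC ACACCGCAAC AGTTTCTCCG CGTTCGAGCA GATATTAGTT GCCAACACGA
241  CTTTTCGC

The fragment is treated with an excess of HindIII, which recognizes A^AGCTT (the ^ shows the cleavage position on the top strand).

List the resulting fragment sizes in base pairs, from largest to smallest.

130, 113, 5 bp

HindIII sites (AAGCTT) start at positions 5, 118.
HindIII cuts after the first base of each site, so after positions 5, 118.
Linear molecule, 2 cuts → 3 fragments:
  1–5 → 5 bp
  6–118 → 113 bp
  119–248 → 130 bp
Sorted largest to smallest: 130, 113, 5 bp.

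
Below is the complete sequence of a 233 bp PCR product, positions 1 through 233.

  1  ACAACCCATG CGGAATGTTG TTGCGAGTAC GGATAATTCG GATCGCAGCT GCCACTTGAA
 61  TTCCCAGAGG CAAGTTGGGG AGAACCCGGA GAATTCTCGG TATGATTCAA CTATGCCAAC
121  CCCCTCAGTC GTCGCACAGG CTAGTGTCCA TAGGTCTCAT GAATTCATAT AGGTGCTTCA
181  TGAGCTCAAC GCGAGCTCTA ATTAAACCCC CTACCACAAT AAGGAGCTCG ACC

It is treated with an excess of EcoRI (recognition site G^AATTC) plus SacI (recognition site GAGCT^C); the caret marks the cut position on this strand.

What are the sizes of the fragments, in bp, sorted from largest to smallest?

70, 58, 33, 31, 25, 11, 5 bp

EcoRI sites (GAATTC) start at positions 58, 91, 161.
EcoRI cuts after the first base of each site, so after positions 58, 91, 161.
SacI sites (GAGCTC) start at positions 182, 193, 224.
SacI cuts after base 5 of each site (before the last base), so after positions 186, 197, 228.
Combined cut positions: 58, 91, 161, 186, 197, 228.
Linear molecule, 6 cuts → 7 fragments:
  1–58 → 58 bp
  59–91 → 33 bp
  92–161 → 70 bp
  162–186 → 25 bp
  187–197 → 11 bp
  198–228 → 31 bp
  229–233 → 5 bp
Sorted largest to smallest: 70, 58, 33, 31, 25, 11, 5 bp.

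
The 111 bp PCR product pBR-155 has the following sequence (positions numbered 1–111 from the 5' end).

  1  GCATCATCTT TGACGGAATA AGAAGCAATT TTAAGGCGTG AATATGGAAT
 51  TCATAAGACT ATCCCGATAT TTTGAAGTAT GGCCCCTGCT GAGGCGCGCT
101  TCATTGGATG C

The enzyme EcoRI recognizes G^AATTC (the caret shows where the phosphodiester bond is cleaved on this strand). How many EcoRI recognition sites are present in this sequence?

1

GAATTC occurs starting at position 47.
EcoRI cuts at 1 site.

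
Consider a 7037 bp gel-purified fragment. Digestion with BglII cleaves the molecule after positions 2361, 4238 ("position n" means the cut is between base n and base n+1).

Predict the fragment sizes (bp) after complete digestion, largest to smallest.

Linear molecule, 2 cuts → 3 fragments:
  2361 − 0 = 2361 bp
  4238 − 2361 = 1877 bp
  7037 − 4238 = 2799 bp
Sorted largest to smallest: 2799, 2361, 1877 bp.

2799, 2361, 1877 bp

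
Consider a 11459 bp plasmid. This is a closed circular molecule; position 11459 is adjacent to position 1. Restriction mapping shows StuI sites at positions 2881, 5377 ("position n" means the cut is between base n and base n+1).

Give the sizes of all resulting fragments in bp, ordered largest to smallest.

Circular molecule, 2 cuts → 2 fragments:
  5377 − 2881 = 2496 bp
  wrap: 11459 − 5377 + 2881 = 8963 bp
Sorted largest to smallest: 8963, 2496 bp.

8963, 2496 bp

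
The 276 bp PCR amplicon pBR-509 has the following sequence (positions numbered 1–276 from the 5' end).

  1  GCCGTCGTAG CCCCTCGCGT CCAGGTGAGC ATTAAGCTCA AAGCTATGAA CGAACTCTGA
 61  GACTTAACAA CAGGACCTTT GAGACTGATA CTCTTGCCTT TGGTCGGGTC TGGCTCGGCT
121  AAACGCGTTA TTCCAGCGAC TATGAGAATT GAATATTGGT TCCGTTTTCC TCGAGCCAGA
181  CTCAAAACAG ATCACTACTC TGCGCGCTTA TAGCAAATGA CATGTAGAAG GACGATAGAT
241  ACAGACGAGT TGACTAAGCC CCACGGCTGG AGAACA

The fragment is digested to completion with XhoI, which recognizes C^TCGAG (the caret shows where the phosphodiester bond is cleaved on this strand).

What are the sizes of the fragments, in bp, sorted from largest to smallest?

The XhoI site (CTCGAG) starts at position 170.
XhoI cuts after the first base of each site, so after position 170.
Linear molecule, 1 cut → 2 fragments:
  1–170 → 170 bp
  171–276 → 106 bp
Sorted largest to smallest: 170, 106 bp.

170, 106 bp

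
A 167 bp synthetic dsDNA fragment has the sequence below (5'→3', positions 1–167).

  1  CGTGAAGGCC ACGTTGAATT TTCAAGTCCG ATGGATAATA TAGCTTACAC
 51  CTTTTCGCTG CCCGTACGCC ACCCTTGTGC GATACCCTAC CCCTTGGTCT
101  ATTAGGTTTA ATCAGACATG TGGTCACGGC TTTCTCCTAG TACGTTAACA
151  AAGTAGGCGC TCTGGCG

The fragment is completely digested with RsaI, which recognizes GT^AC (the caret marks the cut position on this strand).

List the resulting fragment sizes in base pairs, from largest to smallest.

RsaI sites (GTAC) start at positions 64, 140.
RsaI cuts after base 2 of each site, so after positions 65, 141.
Linear molecule, 2 cuts → 3 fragments:
  1–65 → 65 bp
  66–141 → 76 bp
  142–167 → 26 bp
Sorted largest to smallest: 76, 65, 26 bp.

76, 65, 26 bp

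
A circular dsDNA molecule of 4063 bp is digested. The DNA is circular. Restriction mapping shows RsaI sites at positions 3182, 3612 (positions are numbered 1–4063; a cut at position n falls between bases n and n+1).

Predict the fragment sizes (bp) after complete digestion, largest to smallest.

Circular molecule, 2 cuts → 2 fragments:
  3612 − 3182 = 430 bp
  wrap: 4063 − 3612 + 3182 = 3633 bp
Sorted largest to smallest: 3633, 430 bp.

3633, 430 bp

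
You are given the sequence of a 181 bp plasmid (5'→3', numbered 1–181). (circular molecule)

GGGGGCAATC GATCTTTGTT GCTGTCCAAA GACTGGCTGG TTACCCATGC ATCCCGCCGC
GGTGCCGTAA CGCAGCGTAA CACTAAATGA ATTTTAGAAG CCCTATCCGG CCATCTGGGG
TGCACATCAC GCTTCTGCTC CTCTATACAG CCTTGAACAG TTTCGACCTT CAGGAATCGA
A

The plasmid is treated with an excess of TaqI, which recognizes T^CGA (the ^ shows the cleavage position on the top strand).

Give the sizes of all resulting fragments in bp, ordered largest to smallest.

154, 14, 13 bp

TaqI sites (TCGA) start at positions 9, 163, 177.
TaqI cuts after the first base of each site, so after positions 9, 163, 177.
Circular molecule, 3 cuts → 3 fragments:
  10–163 → 154 bp
  164–177 → 14 bp
  178–181 then 1–9 → 4 + 9 = 13 bp
Sorted largest to smallest: 154, 14, 13 bp.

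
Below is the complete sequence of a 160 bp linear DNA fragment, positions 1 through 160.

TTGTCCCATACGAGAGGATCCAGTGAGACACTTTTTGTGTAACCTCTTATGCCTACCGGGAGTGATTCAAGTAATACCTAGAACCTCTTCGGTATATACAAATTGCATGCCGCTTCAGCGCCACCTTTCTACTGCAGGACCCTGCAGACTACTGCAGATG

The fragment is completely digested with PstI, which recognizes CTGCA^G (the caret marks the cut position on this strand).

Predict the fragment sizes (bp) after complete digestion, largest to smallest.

PstI sites (CTGCAG) start at positions 132, 142, 152.
PstI cuts after base 5 of each site (before the last base), so after positions 136, 146, 156.
Linear molecule, 3 cuts → 4 fragments:
  1–136 → 136 bp
  137–146 → 10 bp
  147–156 → 10 bp
  157–160 → 4 bp
Sorted largest to smallest: 136, 10, 10, 4 bp.

136, 10, 10, 4 bp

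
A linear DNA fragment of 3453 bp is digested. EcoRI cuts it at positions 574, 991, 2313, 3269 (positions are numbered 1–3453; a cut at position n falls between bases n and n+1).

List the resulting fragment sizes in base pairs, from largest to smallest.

1322, 956, 574, 417, 184 bp

Linear molecule, 4 cuts → 5 fragments:
  574 − 0 = 574 bp
  991 − 574 = 417 bp
  2313 − 991 = 1322 bp
  3269 − 2313 = 956 bp
  3453 − 3269 = 184 bp
Sorted largest to smallest: 1322, 956, 574, 417, 184 bp.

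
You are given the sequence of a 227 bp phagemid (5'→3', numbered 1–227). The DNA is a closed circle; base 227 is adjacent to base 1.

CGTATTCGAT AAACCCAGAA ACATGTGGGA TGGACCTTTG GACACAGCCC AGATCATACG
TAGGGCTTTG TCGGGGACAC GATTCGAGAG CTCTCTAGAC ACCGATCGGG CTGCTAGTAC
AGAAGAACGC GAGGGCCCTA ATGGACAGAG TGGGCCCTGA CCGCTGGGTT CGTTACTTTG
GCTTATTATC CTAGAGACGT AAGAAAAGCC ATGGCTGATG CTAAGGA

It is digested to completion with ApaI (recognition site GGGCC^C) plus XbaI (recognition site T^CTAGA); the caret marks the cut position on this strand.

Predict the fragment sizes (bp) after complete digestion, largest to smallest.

ApaI sites (GGGCCC) start at positions 133, 152.
ApaI cuts after base 5 of each site (before the last base), so after positions 137, 156.
The XbaI site (TCTAGA) starts at position 94.
XbaI cuts after the first base of each site, so after position 94.
Combined cut positions: 94, 137, 156.
Circular molecule, 3 cuts → 3 fragments:
  95–137 → 43 bp
  138–156 → 19 bp
  157–227 then 1–94 → 71 + 94 = 165 bp
Sorted largest to smallest: 165, 43, 19 bp.

165, 43, 19 bp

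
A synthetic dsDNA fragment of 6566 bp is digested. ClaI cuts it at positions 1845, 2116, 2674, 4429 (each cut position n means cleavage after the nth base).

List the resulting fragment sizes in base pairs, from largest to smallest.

2137, 1845, 1755, 558, 271 bp

Linear molecule, 4 cuts → 5 fragments:
  1845 − 0 = 1845 bp
  2116 − 1845 = 271 bp
  2674 − 2116 = 558 bp
  4429 − 2674 = 1755 bp
  6566 − 4429 = 2137 bp
Sorted largest to smallest: 2137, 1845, 1755, 558, 271 bp.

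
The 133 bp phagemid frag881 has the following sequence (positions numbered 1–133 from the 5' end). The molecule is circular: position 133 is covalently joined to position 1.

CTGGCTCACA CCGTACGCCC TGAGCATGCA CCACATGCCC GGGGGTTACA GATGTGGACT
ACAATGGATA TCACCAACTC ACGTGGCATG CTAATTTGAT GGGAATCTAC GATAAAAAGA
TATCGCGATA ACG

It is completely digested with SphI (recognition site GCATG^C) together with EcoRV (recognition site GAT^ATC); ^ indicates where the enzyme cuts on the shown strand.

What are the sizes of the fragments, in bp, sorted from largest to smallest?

41, 40, 31, 21 bp

SphI sites (GCATGC) start at positions 24, 86.
SphI cuts after base 5 of each site (before the last base), so after positions 28, 90.
EcoRV sites (GATATC) start at positions 67, 119.
EcoRV cuts after base 3 of each site, so after positions 69, 121.
Combined cut positions: 28, 69, 90, 121.
Circular molecule, 4 cuts → 4 fragments:
  29–69 → 41 bp
  70–90 → 21 bp
  91–121 → 31 bp
  122–133 then 1–28 → 12 + 28 = 40 bp
Sorted largest to smallest: 41, 40, 31, 21 bp.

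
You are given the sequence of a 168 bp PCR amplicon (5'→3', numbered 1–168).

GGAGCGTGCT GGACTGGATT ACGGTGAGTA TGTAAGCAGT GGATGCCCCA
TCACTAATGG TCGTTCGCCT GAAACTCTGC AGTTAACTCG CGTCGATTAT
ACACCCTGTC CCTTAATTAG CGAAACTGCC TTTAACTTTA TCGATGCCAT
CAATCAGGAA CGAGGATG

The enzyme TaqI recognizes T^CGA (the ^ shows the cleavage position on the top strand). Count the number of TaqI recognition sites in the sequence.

TCGA occurs starting at positions 93, 141.
TaqI cuts at 2 sites.

2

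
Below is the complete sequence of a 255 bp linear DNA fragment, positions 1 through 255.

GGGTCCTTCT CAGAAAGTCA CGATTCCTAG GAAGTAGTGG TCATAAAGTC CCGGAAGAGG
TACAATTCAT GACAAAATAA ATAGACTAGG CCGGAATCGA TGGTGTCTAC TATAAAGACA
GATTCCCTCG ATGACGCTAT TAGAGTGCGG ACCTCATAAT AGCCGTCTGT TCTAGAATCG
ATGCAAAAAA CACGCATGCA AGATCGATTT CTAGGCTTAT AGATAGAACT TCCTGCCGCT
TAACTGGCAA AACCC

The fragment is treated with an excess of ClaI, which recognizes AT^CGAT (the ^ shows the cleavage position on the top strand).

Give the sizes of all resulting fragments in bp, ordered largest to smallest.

ClaI sites (ATCGAT) start at positions 96, 177, 203.
ClaI cuts after base 2 of each site, so after positions 97, 178, 204.
Linear molecule, 3 cuts → 4 fragments:
  1–97 → 97 bp
  98–178 → 81 bp
  179–204 → 26 bp
  205–255 → 51 bp
Sorted largest to smallest: 97, 81, 51, 26 bp.

97, 81, 51, 26 bp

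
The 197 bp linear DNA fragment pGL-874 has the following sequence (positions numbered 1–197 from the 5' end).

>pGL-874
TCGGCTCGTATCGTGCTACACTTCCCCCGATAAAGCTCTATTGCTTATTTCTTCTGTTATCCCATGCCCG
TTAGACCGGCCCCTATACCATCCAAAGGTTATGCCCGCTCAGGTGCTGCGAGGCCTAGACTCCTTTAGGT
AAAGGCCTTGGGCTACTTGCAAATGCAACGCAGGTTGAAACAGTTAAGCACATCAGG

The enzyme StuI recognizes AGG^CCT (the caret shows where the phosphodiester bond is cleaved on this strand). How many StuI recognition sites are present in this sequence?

AGGCCT occurs starting at positions 121, 143.
StuI cuts at 2 sites.

2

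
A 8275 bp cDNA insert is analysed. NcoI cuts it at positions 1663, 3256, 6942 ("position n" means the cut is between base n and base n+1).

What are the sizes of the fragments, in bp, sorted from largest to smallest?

Linear molecule, 3 cuts → 4 fragments:
  1663 − 0 = 1663 bp
  3256 − 1663 = 1593 bp
  6942 − 3256 = 3686 bp
  8275 − 6942 = 1333 bp
Sorted largest to smallest: 3686, 1663, 1593, 1333 bp.

3686, 1663, 1593, 1333 bp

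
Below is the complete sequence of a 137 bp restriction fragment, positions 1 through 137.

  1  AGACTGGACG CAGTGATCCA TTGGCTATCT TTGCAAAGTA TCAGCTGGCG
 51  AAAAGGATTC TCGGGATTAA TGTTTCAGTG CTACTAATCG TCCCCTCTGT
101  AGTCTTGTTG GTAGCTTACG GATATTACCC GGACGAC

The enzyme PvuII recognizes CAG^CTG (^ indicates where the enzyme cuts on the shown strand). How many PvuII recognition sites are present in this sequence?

CAGCTG occurs starting at position 42.
PvuII cuts at 1 site.

1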